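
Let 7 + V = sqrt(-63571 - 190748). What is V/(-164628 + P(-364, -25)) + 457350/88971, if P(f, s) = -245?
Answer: 25135096449/4889638561 - I*sqrt(254319)/164873 ≈ 5.1405 - 0.0030587*I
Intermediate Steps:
V = -7 + I*sqrt(254319) (V = -7 + sqrt(-63571 - 190748) = -7 + sqrt(-254319) = -7 + I*sqrt(254319) ≈ -7.0 + 504.3*I)
V/(-164628 + P(-364, -25)) + 457350/88971 = (-7 + I*sqrt(254319))/(-164628 - 245) + 457350/88971 = (-7 + I*sqrt(254319))/(-164873) + 457350*(1/88971) = (-7 + I*sqrt(254319))*(-1/164873) + 152450/29657 = (7/164873 - I*sqrt(254319)/164873) + 152450/29657 = 25135096449/4889638561 - I*sqrt(254319)/164873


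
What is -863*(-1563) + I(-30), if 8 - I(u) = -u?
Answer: 1348847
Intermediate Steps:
I(u) = 8 + u (I(u) = 8 - (-1)*u = 8 + u)
-863*(-1563) + I(-30) = -863*(-1563) + (8 - 30) = 1348869 - 22 = 1348847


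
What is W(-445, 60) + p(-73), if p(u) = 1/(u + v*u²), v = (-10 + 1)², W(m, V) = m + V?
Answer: -166156759/431576 ≈ -385.00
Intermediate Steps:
W(m, V) = V + m
v = 81 (v = (-9)² = 81)
p(u) = 1/(u + 81*u²)
W(-445, 60) + p(-73) = (60 - 445) + 1/((-73)*(1 + 81*(-73))) = -385 - 1/(73*(1 - 5913)) = -385 - 1/73/(-5912) = -385 - 1/73*(-1/5912) = -385 + 1/431576 = -166156759/431576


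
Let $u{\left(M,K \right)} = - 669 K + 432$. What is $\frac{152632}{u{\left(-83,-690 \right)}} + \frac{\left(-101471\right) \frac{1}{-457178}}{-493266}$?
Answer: $\frac{301930271005861}{913993502649444} \approx 0.33034$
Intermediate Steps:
$u{\left(M,K \right)} = 432 - 669 K$
$\frac{152632}{u{\left(-83,-690 \right)}} + \frac{\left(-101471\right) \frac{1}{-457178}}{-493266} = \frac{152632}{432 - -461610} + \frac{\left(-101471\right) \frac{1}{-457178}}{-493266} = \frac{152632}{432 + 461610} + \left(-101471\right) \left(- \frac{1}{457178}\right) \left(- \frac{1}{493266}\right) = \frac{152632}{462042} + \frac{101471}{457178} \left(- \frac{1}{493266}\right) = 152632 \cdot \frac{1}{462042} - \frac{101471}{225510363348} = \frac{76316}{231021} - \frac{101471}{225510363348} = \frac{301930271005861}{913993502649444}$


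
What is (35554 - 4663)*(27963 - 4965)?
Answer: 710431218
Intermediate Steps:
(35554 - 4663)*(27963 - 4965) = 30891*22998 = 710431218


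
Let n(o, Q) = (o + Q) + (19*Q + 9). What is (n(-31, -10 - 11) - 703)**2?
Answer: 1311025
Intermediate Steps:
n(o, Q) = 9 + o + 20*Q (n(o, Q) = (Q + o) + (9 + 19*Q) = 9 + o + 20*Q)
(n(-31, -10 - 11) - 703)**2 = ((9 - 31 + 20*(-10 - 11)) - 703)**2 = ((9 - 31 + 20*(-21)) - 703)**2 = ((9 - 31 - 420) - 703)**2 = (-442 - 703)**2 = (-1145)**2 = 1311025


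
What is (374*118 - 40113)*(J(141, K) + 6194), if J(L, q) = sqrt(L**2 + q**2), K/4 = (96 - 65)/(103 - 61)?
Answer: 24893686 + 4019*sqrt(8771365)/21 ≈ 2.5460e+7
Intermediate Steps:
K = 62/21 (K = 4*((96 - 65)/(103 - 61)) = 4*(31/42) = 62/21 ≈ 2.9524)
(374*118 - 40113)*(J(141, K) + 6194) = (374*118 - 40113)*(sqrt(141**2 + (62/21)**2) + 6194) = (44132 - 40113)*(sqrt(19881 + 3844/441) + 6194) = 4019*(sqrt(8771365/441) + 6194) = 4019*(sqrt(8771365)/21 + 6194) = 4019*(6194 + sqrt(8771365)/21) = 24893686 + 4019*sqrt(8771365)/21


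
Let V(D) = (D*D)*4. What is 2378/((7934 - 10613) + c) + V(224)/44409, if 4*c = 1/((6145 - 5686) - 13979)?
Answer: 23366963069824/6433990175289 ≈ 3.6318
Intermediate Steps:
V(D) = 4*D² (V(D) = D²*4 = 4*D²)
c = -1/54080 (c = 1/(4*((6145 - 5686) - 13979)) = 1/(4*(459 - 13979)) = (¼)/(-13520) = (¼)*(-1/13520) = -1/54080 ≈ -1.8491e-5)
2378/((7934 - 10613) + c) + V(224)/44409 = 2378/((7934 - 10613) - 1/54080) + (4*224²)/44409 = 2378/(-2679 - 1/54080) + (4*50176)*(1/44409) = 2378/(-144880321/54080) + 200704*(1/44409) = 2378*(-54080/144880321) + 200704/44409 = -128602240/144880321 + 200704/44409 = 23366963069824/6433990175289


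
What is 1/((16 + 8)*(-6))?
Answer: -1/144 ≈ -0.0069444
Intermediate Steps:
1/((16 + 8)*(-6)) = 1/(24*(-6)) = 1/(-144) = -1/144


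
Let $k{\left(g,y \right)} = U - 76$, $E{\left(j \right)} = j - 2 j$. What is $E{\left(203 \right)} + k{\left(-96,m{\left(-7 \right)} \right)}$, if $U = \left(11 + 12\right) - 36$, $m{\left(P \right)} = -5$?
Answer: $-292$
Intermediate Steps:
$U = -13$ ($U = 23 - 36 = -13$)
$E{\left(j \right)} = - j$
$k{\left(g,y \right)} = -89$ ($k{\left(g,y \right)} = -13 - 76 = -89$)
$E{\left(203 \right)} + k{\left(-96,m{\left(-7 \right)} \right)} = \left(-1\right) 203 - 89 = -203 - 89 = -292$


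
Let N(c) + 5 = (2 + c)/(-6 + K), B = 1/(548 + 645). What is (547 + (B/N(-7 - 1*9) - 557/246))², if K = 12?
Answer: 773122104103546129/2605412428641 ≈ 2.9674e+5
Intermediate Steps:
B = 1/1193 ≈ 0.00083822
N(c) = -14/3 + c/6 (N(c) = -5 + (2 + c)/(-6 + 12) = -5 + (2 + c)/6 = -5 + (2 + c)*(⅙) = -5 + (⅓ + c/6) = -14/3 + c/6)
(547 + (B/N(-7 - 1*9) - 557/246))² = (547 + (1/(1193*(-14/3 + (-7 - 1*9)/6)) - 557/246))² = (547 + (1/(1193*(-14/3 + (-7 - 9)/6)) - 557*1/246))² = (547 + (1/(1193*(-14/3 + (⅙)*(-16))) - 557/246))² = (547 + (1/(1193*(-14/3 - 8/3)) - 557/246))² = (547 + (1/(1193*(-22/3)) - 557/246))² = (547 + ((1/1193)*(-3/22) - 557/246))² = (547 + (-3/26246 - 557/246))² = (547 - 3654940/1614129)² = (879273623/1614129)² = 773122104103546129/2605412428641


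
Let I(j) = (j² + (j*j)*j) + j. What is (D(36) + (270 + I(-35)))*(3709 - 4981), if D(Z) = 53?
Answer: 52612464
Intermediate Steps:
I(j) = j + j² + j³ (I(j) = (j² + j²*j) + j = (j² + j³) + j = j + j² + j³)
(D(36) + (270 + I(-35)))*(3709 - 4981) = (53 + (270 - 35*(1 - 35 + (-35)²)))*(3709 - 4981) = (53 + (270 - 35*(1 - 35 + 1225)))*(-1272) = (53 + (270 - 35*1191))*(-1272) = (53 + (270 - 41685))*(-1272) = (53 - 41415)*(-1272) = -41362*(-1272) = 52612464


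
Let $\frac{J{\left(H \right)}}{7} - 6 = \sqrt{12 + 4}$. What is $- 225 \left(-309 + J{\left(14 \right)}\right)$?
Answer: $53775$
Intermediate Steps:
$J{\left(H \right)} = 70$ ($J{\left(H \right)} = 42 + 7 \sqrt{12 + 4} = 42 + 7 \sqrt{16} = 42 + 7 \cdot 4 = 42 + 28 = 70$)
$- 225 \left(-309 + J{\left(14 \right)}\right) = - 225 \left(-309 + 70\right) = \left(-225\right) \left(-239\right) = 53775$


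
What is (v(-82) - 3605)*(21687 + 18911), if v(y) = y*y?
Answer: 126625162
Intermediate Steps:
v(y) = y²
(v(-82) - 3605)*(21687 + 18911) = ((-82)² - 3605)*(21687 + 18911) = (6724 - 3605)*40598 = 3119*40598 = 126625162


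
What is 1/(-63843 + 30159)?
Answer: -1/33684 ≈ -2.9688e-5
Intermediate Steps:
1/(-63843 + 30159) = 1/(-33684) = -1/33684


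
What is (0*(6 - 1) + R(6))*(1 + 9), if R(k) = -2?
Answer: -20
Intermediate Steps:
(0*(6 - 1) + R(6))*(1 + 9) = (0*(6 - 1) - 2)*(1 + 9) = (0*5 - 2)*10 = (0 - 2)*10 = -2*10 = -20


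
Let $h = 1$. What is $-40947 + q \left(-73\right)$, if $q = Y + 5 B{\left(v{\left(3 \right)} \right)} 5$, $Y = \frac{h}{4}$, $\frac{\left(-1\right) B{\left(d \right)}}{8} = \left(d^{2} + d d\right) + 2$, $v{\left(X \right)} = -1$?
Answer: $\frac{69739}{4} \approx 17435.0$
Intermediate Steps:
$B{\left(d \right)} = -16 - 16 d^{2}$ ($B{\left(d \right)} = - 8 \left(\left(d^{2} + d d\right) + 2\right) = - 8 \left(\left(d^{2} + d^{2}\right) + 2\right) = - 8 \left(2 d^{2} + 2\right) = - 8 \left(2 + 2 d^{2}\right) = -16 - 16 d^{2}$)
$Y = \frac{1}{4}$ ($Y = 1 \cdot \frac{1}{4} = \frac{1}{4} \approx 0.25$)
$q = - \frac{3199}{4}$ ($q = \frac{1}{4} + 5 \left(-16 - 16 \left(-1\right)^{2}\right) 5 = \frac{1}{4} + 5 \left(-16 - 16\right) 5 = \frac{1}{4} + 5 \left(-32\right) 5 = \frac{1}{4} - 800 = - \frac{3199}{4} \approx -799.75$)
$-40947 + q \left(-73\right) = -40947 - - \frac{233527}{4} = -40947 + \frac{233527}{4} = \frac{69739}{4}$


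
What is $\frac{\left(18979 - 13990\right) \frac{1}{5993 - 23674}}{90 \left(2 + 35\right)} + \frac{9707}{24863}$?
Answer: $\frac{190467361201}{487959000330} \approx 0.39033$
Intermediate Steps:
$\frac{\left(18979 - 13990\right) \frac{1}{5993 - 23674}}{90 \left(2 + 35\right)} + \frac{9707}{24863} = \frac{4989 \frac{1}{-17681}}{90 \cdot 37} + 9707 \cdot \frac{1}{24863} = \frac{4989 \left(- \frac{1}{17681}\right)}{3330} + \frac{9707}{24863} = \left(- \frac{4989}{17681}\right) \frac{1}{3330} + \frac{9707}{24863} = - \frac{1663}{19625910} + \frac{9707}{24863} = \frac{190467361201}{487959000330}$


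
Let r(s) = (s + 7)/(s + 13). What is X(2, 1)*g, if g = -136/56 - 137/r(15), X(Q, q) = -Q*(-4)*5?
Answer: -544520/77 ≈ -7071.7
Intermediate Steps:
X(Q, q) = 20*Q (X(Q, q) = -(-4*Q)*5 = -(-20)*Q = 20*Q)
r(s) = (7 + s)/(13 + s)
g = -13613/77 (g = -136/56 - 137*(13 + 15)/(7 + 15) = -136*1/56 - 137/(22/28) = -17/7 - 137/((1/28)*22) = -17/7 - 137/11/14 = -17/7 - 137*14/11 = -17/7 - 1918/11 = -13613/77 ≈ -176.79)
X(2, 1)*g = (20*2)*(-13613/77) = 40*(-13613/77) = -544520/77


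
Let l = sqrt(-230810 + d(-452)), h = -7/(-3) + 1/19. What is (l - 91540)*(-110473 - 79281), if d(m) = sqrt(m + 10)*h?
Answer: 17370081160 - 189754*sqrt(-749901690 + 7752*I*sqrt(442))/57 ≈ 1.737e+10 - 9.1163e+7*I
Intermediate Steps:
h = 136/57 (h = -7*(-1/3) + 1*(1/19) = 7/3 + 1/19 = 136/57 ≈ 2.3860)
d(m) = 136*sqrt(10 + m)/57 (d(m) = sqrt(m + 10)*(136/57) = sqrt(10 + m)*(136/57) = 136*sqrt(10 + m)/57)
l = sqrt(-230810 + 136*I*sqrt(442)/57) (l = sqrt(-230810 + 136*sqrt(10 - 452)/57) = sqrt(-230810 + 136*sqrt(-442)/57) = sqrt(-230810 + 136*(I*sqrt(442))/57) = sqrt(-230810 + 136*I*sqrt(442)/57) ≈ 0.052 + 480.43*I)
(l - 91540)*(-110473 - 79281) = (sqrt(-749901690 + 7752*I*sqrt(442))/57 - 91540)*(-110473 - 79281) = (-91540 + sqrt(-749901690 + 7752*I*sqrt(442))/57)*(-189754) = 17370081160 - 189754*sqrt(-749901690 + 7752*I*sqrt(442))/57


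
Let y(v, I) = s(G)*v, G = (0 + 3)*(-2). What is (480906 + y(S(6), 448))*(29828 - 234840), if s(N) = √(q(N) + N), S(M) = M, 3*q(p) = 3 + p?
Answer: -98591500872 - 1230072*I*√7 ≈ -9.8591e+10 - 3.2545e+6*I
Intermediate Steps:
q(p) = 1 + p/3 (q(p) = (3 + p)/3 = 1 + p/3)
G = -6 (G = 3*(-2) = -6)
s(N) = √(1 + 4*N/3) (s(N) = √((1 + N/3) + N) = √(1 + 4*N/3))
y(v, I) = I*v*√7 (y(v, I) = (√(9 + 12*(-6))/3)*v = (√(9 - 72)/3)*v = (√(-63)/3)*v = ((3*I*√7)/3)*v = (I*√7)*v = I*v*√7)
(480906 + y(S(6), 448))*(29828 - 234840) = (480906 + I*6*√7)*(29828 - 234840) = (480906 + 6*I*√7)*(-205012) = -98591500872 - 1230072*I*√7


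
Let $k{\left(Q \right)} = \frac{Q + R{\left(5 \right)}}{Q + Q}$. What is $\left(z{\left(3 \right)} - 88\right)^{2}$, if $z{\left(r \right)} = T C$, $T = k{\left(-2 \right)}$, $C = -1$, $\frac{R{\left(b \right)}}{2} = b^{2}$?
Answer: $5776$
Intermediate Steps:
$R{\left(b \right)} = 2 b^{2}$
$k{\left(Q \right)} = \frac{50 + Q}{2 Q}$ ($k{\left(Q \right)} = \frac{Q + 2 \cdot 5^{2}}{Q + Q} = \frac{Q + 2 \cdot 25}{2 Q} = \frac{1}{2 Q} \left(Q + 50\right) = \frac{1}{2 Q} \left(50 + Q\right) = \frac{50 + Q}{2 Q}$)
$T = -12$ ($T = \frac{50 - 2}{2 \left(-2\right)} = \frac{1}{2} \left(- \frac{1}{2}\right) 48 = -12$)
$z{\left(r \right)} = 12$ ($z{\left(r \right)} = \left(-12\right) \left(-1\right) = 12$)
$\left(z{\left(3 \right)} - 88\right)^{2} = \left(12 - 88\right)^{2} = \left(-76\right)^{2} = 5776$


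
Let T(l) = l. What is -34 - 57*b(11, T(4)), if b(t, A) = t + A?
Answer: -889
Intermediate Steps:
b(t, A) = A + t
-34 - 57*b(11, T(4)) = -34 - 57*(4 + 11) = -34 - 57*15 = -34 - 855 = -889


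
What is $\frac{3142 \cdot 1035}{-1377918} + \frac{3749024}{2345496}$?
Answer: $- \frac{1899409703}{2493750893} \approx -0.76167$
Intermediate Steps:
$\frac{3142 \cdot 1035}{-1377918} + \frac{3749024}{2345496} = 3251970 \left(- \frac{1}{1377918}\right) + 3749024 \cdot \frac{1}{2345496} = - \frac{180665}{76551} + \frac{468628}{293187} = - \frac{1899409703}{2493750893}$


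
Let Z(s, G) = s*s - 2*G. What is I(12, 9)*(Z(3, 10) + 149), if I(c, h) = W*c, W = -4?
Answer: -6624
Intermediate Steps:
I(c, h) = -4*c
Z(s, G) = s² - 2*G
I(12, 9)*(Z(3, 10) + 149) = (-4*12)*((3² - 2*10) + 149) = -48*((9 - 20) + 149) = -48*(-11 + 149) = -48*138 = -6624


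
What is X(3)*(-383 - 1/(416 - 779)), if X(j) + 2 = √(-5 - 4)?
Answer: 278056/363 - 139028*I/121 ≈ 765.99 - 1149.0*I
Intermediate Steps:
X(j) = -2 + 3*I (X(j) = -2 + √(-5 - 4) = -2 + √(-9) = -2 + 3*I)
X(3)*(-383 - 1/(416 - 779)) = (-2 + 3*I)*(-383 - 1/(416 - 779)) = (-2 + 3*I)*(-383 - 1/(-363)) = (-2 + 3*I)*(-383 - 1*(-1/363)) = (-2 + 3*I)*(-383 + 1/363) = (-2 + 3*I)*(-139028/363) = 278056/363 - 139028*I/121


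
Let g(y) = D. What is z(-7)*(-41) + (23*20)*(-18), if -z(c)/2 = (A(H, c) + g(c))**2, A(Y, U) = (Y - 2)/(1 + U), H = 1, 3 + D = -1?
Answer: -127351/18 ≈ -7075.1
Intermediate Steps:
D = -4 (D = -3 - 1 = -4)
g(y) = -4
A(Y, U) = (-2 + Y)/(1 + U)
z(c) = -2*(-4 - 1/(1 + c))**2 (z(c) = -2*((-2 + 1)/(1 + c) - 4)**2 = -2*(-1/(1 + c) - 4)**2 = -2*(-4 - 1/(1 + c))**2)
z(-7)*(-41) + (23*20)*(-18) = -2*(5 + 4*(-7))**2/(1 - 7)**2*(-41) + (23*20)*(-18) = -2*(5 - 28)**2/(-6)**2*(-41) + 460*(-18) = -2*1/36*(-23)**2*(-41) - 8280 = -2*1/36*529*(-41) - 8280 = -529/18*(-41) - 8280 = 21689/18 - 8280 = -127351/18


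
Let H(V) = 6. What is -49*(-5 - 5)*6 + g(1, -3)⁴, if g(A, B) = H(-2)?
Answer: 4236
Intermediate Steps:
g(A, B) = 6
-49*(-5 - 5)*6 + g(1, -3)⁴ = -49*(-5 - 5)*6 + 6⁴ = -(-490)*6 + 1296 = -49*(-60) + 1296 = 2940 + 1296 = 4236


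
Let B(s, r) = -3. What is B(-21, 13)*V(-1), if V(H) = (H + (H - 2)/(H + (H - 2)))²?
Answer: -3/16 ≈ -0.18750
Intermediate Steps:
V(H) = (H + (-2 + H)/(-2 + 2*H))² (V(H) = (H + (-2 + H)/(H + (-2 + H)))² = (H + (-2 + H)/(-2 + 2*H))²)
B(-21, 13)*V(-1) = -3*(2 - 1 - 2*(-1)²)²/(4*(-1 - 1)²) = -3*(2 - 1 - 2*1)²/(4*(-2)²) = -3*(2 - 1 - 2)²/(4*4) = -3*(-1)²/(4*4) = -3/(4*4) = -3*1/16 = -3/16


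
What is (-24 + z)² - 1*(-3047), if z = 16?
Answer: 3111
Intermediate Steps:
(-24 + z)² - 1*(-3047) = (-24 + 16)² - 1*(-3047) = (-8)² + 3047 = 64 + 3047 = 3111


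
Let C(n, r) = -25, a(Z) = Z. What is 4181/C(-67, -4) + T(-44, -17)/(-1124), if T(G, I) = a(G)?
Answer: -1174586/7025 ≈ -167.20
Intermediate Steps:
T(G, I) = G
4181/C(-67, -4) + T(-44, -17)/(-1124) = 4181/(-25) - 44/(-1124) = 4181*(-1/25) - 44*(-1/1124) = -4181/25 + 11/281 = -1174586/7025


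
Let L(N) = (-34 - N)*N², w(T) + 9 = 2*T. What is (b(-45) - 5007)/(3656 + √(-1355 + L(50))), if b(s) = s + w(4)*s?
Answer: -6101864/4525897 + 1669*I*√211355/4525897 ≈ -1.3482 + 0.16953*I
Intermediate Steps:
w(T) = -9 + 2*T
L(N) = N²*(-34 - N)
b(s) = 0 (b(s) = s + (-9 + 2*4)*s = s + (-9 + 8)*s = s - s = 0)
(b(-45) - 5007)/(3656 + √(-1355 + L(50))) = (0 - 5007)/(3656 + √(-1355 + 50²*(-34 - 1*50))) = -5007/(3656 + √(-1355 + 2500*(-34 - 50))) = -5007/(3656 + √(-1355 + 2500*(-84))) = -5007/(3656 + √(-1355 - 210000)) = -5007/(3656 + √(-211355)) = -5007/(3656 + I*√211355)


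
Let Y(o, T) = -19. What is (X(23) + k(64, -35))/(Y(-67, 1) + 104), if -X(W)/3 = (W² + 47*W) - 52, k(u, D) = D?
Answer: -277/5 ≈ -55.400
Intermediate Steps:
X(W) = 156 - 141*W - 3*W² (X(W) = -3*((W² + 47*W) - 52) = -3*(-52 + W² + 47*W) = 156 - 141*W - 3*W²)
(X(23) + k(64, -35))/(Y(-67, 1) + 104) = ((156 - 141*23 - 3*23²) - 35)/(-19 + 104) = ((156 - 3243 - 3*529) - 35)/85 = ((156 - 3243 - 1587) - 35)*(1/85) = (-4674 - 35)*(1/85) = -4709*1/85 = -277/5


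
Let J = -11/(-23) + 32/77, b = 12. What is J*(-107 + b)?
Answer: -150385/1771 ≈ -84.915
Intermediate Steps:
J = 1583/1771 (J = -11*(-1/23) + 32*(1/77) = 11/23 + 32/77 = 1583/1771 ≈ 0.89385)
J*(-107 + b) = 1583*(-107 + 12)/1771 = (1583/1771)*(-95) = -150385/1771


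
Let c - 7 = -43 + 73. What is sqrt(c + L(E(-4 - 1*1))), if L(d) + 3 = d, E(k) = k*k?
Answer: sqrt(59) ≈ 7.6811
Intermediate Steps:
E(k) = k**2
c = 37 (c = 7 + (-43 + 73) = 7 + 30 = 37)
L(d) = -3 + d
sqrt(c + L(E(-4 - 1*1))) = sqrt(37 + (-3 + (-4 - 1*1)**2)) = sqrt(37 + (-3 + (-4 - 1)**2)) = sqrt(37 + (-3 + (-5)**2)) = sqrt(37 + (-3 + 25)) = sqrt(37 + 22) = sqrt(59)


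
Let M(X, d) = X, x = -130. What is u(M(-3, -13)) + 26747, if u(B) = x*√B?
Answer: 26747 - 130*I*√3 ≈ 26747.0 - 225.17*I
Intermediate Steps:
u(B) = -130*√B
u(M(-3, -13)) + 26747 = -130*I*√3 + 26747 = 26747 - 130*I*√3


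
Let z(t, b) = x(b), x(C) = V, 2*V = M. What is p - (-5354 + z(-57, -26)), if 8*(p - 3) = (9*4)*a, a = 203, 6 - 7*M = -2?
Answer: 87779/14 ≈ 6269.9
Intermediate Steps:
M = 8/7 (M = 6/7 - ⅐*(-2) = 6/7 + 2/7 = 8/7 ≈ 1.1429)
V = 4/7 (V = (½)*(8/7) = 4/7 ≈ 0.57143)
x(C) = 4/7
z(t, b) = 4/7
p = 1833/2 (p = 3 + ((9*4)*203)/8 = 3 + (36*203)/8 = 3 + (⅛)*7308 = 3 + 1827/2 = 1833/2 ≈ 916.50)
p - (-5354 + z(-57, -26)) = 1833/2 - (-5354 + 4/7) = 1833/2 - 1*(-37474/7) = 1833/2 + 37474/7 = 87779/14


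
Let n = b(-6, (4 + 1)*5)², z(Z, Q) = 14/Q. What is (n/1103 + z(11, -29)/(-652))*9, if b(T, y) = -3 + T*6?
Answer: 129485295/10427762 ≈ 12.417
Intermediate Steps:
b(T, y) = -3 + 6*T
n = 1521 (n = (-3 + 6*(-6))² = (-3 - 36)² = (-39)² = 1521)
(n/1103 + z(11, -29)/(-652))*9 = (1521/1103 + (14/(-29))/(-652))*9 = (1521*(1/1103) + (14*(-1/29))*(-1/652))*9 = (1521/1103 - 14/29*(-1/652))*9 = (1521/1103 + 7/9454)*9 = (14387255/10427762)*9 = 129485295/10427762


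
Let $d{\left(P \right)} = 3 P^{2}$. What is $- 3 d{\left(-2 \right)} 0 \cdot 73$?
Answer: $0$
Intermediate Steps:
$- 3 d{\left(-2 \right)} 0 \cdot 73 = - 3 \cdot 3 \left(-2\right)^{2} \cdot 0 \cdot 73 = - 3 \cdot 3 \cdot 4 \cdot 0 \cdot 73 = \left(-3\right) 12 \cdot 0 \cdot 73 = \left(-36\right) 0 \cdot 73 = 0 \cdot 73 = 0$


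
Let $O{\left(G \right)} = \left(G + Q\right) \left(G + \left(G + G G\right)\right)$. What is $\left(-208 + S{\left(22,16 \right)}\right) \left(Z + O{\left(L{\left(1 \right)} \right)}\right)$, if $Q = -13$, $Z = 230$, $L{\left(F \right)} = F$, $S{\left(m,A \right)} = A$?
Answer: $-37248$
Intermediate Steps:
$O{\left(G \right)} = \left(-13 + G\right) \left(G^{2} + 2 G\right)$ ($O{\left(G \right)} = \left(G - 13\right) \left(G + \left(G + G G\right)\right) = \left(-13 + G\right) \left(G + \left(G + G^{2}\right)\right) = \left(-13 + G\right) \left(G^{2} + 2 G\right)$)
$\left(-208 + S{\left(22,16 \right)}\right) \left(Z + O{\left(L{\left(1 \right)} \right)}\right) = \left(-208 + 16\right) \left(230 + 1 \left(-26 + 1^{2} - 11\right)\right) = - 192 \left(230 + 1 \left(-26 + 1 - 11\right)\right) = - 192 \left(230 + 1 \left(-36\right)\right) = - 192 \left(230 - 36\right) = \left(-192\right) 194 = -37248$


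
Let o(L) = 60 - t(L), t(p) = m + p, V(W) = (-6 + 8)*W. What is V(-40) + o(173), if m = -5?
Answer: -188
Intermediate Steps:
V(W) = 2*W
t(p) = -5 + p
o(L) = 65 - L (o(L) = 60 - (-5 + L) = 60 + (5 - L) = 65 - L)
V(-40) + o(173) = 2*(-40) + (65 - 1*173) = -80 + (65 - 173) = -80 - 108 = -188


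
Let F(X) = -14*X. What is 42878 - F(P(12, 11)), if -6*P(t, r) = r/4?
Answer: 514459/12 ≈ 42872.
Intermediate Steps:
P(t, r) = -r/24 (P(t, r) = -r/(6*4) = -r/24)
42878 - F(P(12, 11)) = 42878 - (-14)*(-1/24*11) = 42878 - (-14)*(-11)/24 = 42878 - 1*77/12 = 42878 - 77/12 = 514459/12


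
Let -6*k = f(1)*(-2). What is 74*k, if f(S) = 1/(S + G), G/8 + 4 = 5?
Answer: 74/27 ≈ 2.7407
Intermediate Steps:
G = 8 (G = -32 + 8*5 = -32 + 40 = 8)
f(S) = 1/(8 + S) (f(S) = 1/(S + 8) = 1/(8 + S))
k = 1/27 (k = -(-2)/(6*(8 + 1)) = -(-2)/(6*9) = -(-2)/54 = -⅙*(-2/9) = 1/27 ≈ 0.037037)
74*k = 74*(1/27) = 74/27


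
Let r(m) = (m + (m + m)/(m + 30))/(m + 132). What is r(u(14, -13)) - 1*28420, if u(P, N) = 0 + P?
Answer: -45642359/1606 ≈ -28420.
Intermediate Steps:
u(P, N) = P
r(m) = (m + 2*m/(30 + m))/(132 + m) (r(m) = (m + (2*m)/(30 + m))/(132 + m) = (m + 2*m/(30 + m))/(132 + m))
r(u(14, -13)) - 1*28420 = 14*(32 + 14)/(3960 + 14² + 162*14) - 1*28420 = 14*46/(3960 + 196 + 2268) - 28420 = 14*46/6424 - 28420 = 14*(1/6424)*46 - 28420 = 161/1606 - 28420 = -45642359/1606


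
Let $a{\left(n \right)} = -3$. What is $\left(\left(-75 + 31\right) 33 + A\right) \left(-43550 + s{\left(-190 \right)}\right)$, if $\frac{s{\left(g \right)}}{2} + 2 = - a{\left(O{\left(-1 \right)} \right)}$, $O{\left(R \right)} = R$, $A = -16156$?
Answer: $766793184$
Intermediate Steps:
$s{\left(g \right)} = 2$ ($s{\left(g \right)} = -4 + 2 \left(\left(-1\right) \left(-3\right)\right) = -4 + 2 \cdot 3 = -4 + 6 = 2$)
$\left(\left(-75 + 31\right) 33 + A\right) \left(-43550 + s{\left(-190 \right)}\right) = \left(\left(-75 + 31\right) 33 - 16156\right) \left(-43550 + 2\right) = \left(\left(-44\right) 33 - 16156\right) \left(-43548\right) = \left(-1452 - 16156\right) \left(-43548\right) = \left(-17608\right) \left(-43548\right) = 766793184$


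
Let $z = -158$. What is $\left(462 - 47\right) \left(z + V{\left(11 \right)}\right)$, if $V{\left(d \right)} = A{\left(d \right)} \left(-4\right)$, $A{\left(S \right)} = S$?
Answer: $-83830$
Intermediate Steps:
$V{\left(d \right)} = - 4 d$ ($V{\left(d \right)} = d \left(-4\right) = - 4 d$)
$\left(462 - 47\right) \left(z + V{\left(11 \right)}\right) = \left(462 - 47\right) \left(-158 - 44\right) = \left(462 + \left(-183 + 136\right)\right) \left(-158 - 44\right) = \left(462 - 47\right) \left(-202\right) = 415 \left(-202\right) = -83830$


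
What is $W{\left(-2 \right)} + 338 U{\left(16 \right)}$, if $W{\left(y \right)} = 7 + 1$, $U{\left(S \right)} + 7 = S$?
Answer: $3050$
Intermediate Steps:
$U{\left(S \right)} = -7 + S$
$W{\left(y \right)} = 8$
$W{\left(-2 \right)} + 338 U{\left(16 \right)} = 8 + 338 \left(-7 + 16\right) = 8 + 338 \cdot 9 = 8 + 3042 = 3050$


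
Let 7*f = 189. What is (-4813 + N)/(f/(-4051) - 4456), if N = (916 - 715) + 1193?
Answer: 13850369/18051283 ≈ 0.76728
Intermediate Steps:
f = 27 (f = (⅐)*189 = 27)
N = 1394 (N = 201 + 1193 = 1394)
(-4813 + N)/(f/(-4051) - 4456) = (-4813 + 1394)/(27/(-4051) - 4456) = -3419/(27*(-1/4051) - 4456) = -3419/(-27/4051 - 4456) = -3419/(-18051283/4051) = -3419*(-4051/18051283) = 13850369/18051283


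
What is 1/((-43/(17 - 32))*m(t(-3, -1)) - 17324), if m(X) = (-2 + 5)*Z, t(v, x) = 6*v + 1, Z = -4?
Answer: -5/86792 ≈ -5.7609e-5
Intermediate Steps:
t(v, x) = 1 + 6*v
m(X) = -12 (m(X) = (-2 + 5)*(-4) = 3*(-4) = -12)
1/((-43/(17 - 32))*m(t(-3, -1)) - 17324) = 1/((-43/(17 - 32))*(-12) - 17324) = 1/((-43/(-15))*(-12) - 17324) = 1/(-1/15*(-43)*(-12) - 17324) = 1/((43/15)*(-12) - 17324) = 1/(-172/5 - 17324) = 1/(-86792/5) = -5/86792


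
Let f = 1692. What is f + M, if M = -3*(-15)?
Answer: 1737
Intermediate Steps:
M = 45
f + M = 1692 + 45 = 1737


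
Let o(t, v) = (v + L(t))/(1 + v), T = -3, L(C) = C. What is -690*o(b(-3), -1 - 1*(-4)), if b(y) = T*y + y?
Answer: -3105/2 ≈ -1552.5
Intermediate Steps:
b(y) = -2*y (b(y) = -3*y + y = -2*y)
o(t, v) = (t + v)/(1 + v) (o(t, v) = (v + t)/(1 + v) = (t + v)/(1 + v))
-690*o(b(-3), -1 - 1*(-4)) = -690*(-2*(-3) + (-1 - 1*(-4)))/(1 + (-1 - 1*(-4))) = -690*(6 + (-1 + 4))/(1 + (-1 + 4)) = -690*(6 + 3)/(1 + 3) = -690*9/4 = -3105/2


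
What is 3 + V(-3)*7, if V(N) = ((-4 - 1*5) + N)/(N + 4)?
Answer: -81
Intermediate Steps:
V(N) = (-9 + N)/(4 + N) (V(N) = ((-4 - 5) + N)/(4 + N) = (-9 + N)/(4 + N))
3 + V(-3)*7 = 3 + ((-9 - 3)/(4 - 3))*7 = 3 + (-12/1)*7 = 3 + (1*(-12))*7 = 3 - 12*7 = 3 - 84 = -81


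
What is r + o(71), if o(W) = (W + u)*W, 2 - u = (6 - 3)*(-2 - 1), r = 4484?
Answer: 10306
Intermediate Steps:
u = 11 (u = 2 - (6 - 3)*(-2 - 1) = 2 - 3*(-3) = 2 - 1*(-9) = 2 + 9 = 11)
o(W) = W*(11 + W) (o(W) = (W + 11)*W = (11 + W)*W = W*(11 + W))
r + o(71) = 4484 + 71*(11 + 71) = 4484 + 71*82 = 4484 + 5822 = 10306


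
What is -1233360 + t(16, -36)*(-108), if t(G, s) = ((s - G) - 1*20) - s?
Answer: -1229472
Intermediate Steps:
t(G, s) = -20 - G (t(G, s) = ((s - G) - 20) - s = (-20 + s - G) - s = -20 - G)
-1233360 + t(16, -36)*(-108) = -1233360 + (-20 - 1*16)*(-108) = -1233360 + (-20 - 16)*(-108) = -1233360 - 36*(-108) = -1233360 + 3888 = -1229472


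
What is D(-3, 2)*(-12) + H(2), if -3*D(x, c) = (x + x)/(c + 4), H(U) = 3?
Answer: -1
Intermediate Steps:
D(x, c) = -2*x/(3*(4 + c)) (D(x, c) = -(x + x)/(3*(c + 4)) = -2*x/(3*(4 + c)))
D(-3, 2)*(-12) + H(2) = -2*(-3)/(12 + 3*2)*(-12) + 3 = -2*(-3)/(12 + 6)*(-12) + 3 = -2*(-3)/18*(-12) + 3 = -2*(-3)*1/18*(-12) + 3 = (⅓)*(-12) + 3 = -4 + 3 = -1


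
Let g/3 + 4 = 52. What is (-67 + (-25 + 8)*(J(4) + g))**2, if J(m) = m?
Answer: 6671889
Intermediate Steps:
g = 144 (g = -12 + 3*52 = -12 + 156 = 144)
(-67 + (-25 + 8)*(J(4) + g))**2 = (-67 + (-25 + 8)*(4 + 144))**2 = (-67 - 17*148)**2 = (-67 - 2516)**2 = (-2583)**2 = 6671889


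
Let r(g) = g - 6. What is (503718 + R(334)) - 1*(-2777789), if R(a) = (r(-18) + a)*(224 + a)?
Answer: 3454487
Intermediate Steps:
r(g) = -6 + g
R(a) = (-24 + a)*(224 + a) (R(a) = ((-6 - 18) + a)*(224 + a) = (-24 + a)*(224 + a))
(503718 + R(334)) - 1*(-2777789) = (503718 + (-5376 + 334² + 200*334)) - 1*(-2777789) = (503718 + (-5376 + 111556 + 66800)) + 2777789 = (503718 + 172980) + 2777789 = 676698 + 2777789 = 3454487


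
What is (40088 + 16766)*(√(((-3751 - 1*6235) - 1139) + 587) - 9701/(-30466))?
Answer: 275770327/15233 + 56854*I*√10538 ≈ 18103.0 + 5.8363e+6*I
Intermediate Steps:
(40088 + 16766)*(√(((-3751 - 1*6235) - 1139) + 587) - 9701/(-30466)) = 56854*(√(((-3751 - 6235) - 1139) + 587) - 9701*(-1/30466)) = 56854*(√((-9986 - 1139) + 587) + 9701/30466) = 56854*(√(-11125 + 587) + 9701/30466) = 56854*(√(-10538) + 9701/30466) = 56854*(I*√10538 + 9701/30466) = 56854*(9701/30466 + I*√10538) = 275770327/15233 + 56854*I*√10538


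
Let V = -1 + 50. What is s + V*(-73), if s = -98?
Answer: -3675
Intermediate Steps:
V = 49
s + V*(-73) = -98 + 49*(-73) = -98 - 3577 = -3675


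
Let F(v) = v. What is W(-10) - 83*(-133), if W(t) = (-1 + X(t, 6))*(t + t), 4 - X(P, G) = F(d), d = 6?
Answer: 11099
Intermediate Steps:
X(P, G) = -2 (X(P, G) = 4 - 1*6 = 4 - 6 = -2)
W(t) = -6*t (W(t) = (-1 - 2)*(t + t) = -6*t)
W(-10) - 83*(-133) = -6*(-10) - 83*(-133) = 60 + 11039 = 11099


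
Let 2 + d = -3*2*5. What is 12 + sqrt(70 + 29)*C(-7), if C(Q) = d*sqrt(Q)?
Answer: 12 - 96*I*sqrt(77) ≈ 12.0 - 842.4*I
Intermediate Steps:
d = -32 (d = -2 - 3*2*5 = -2 - 6*5 = -2 - 30 = -32)
C(Q) = -32*sqrt(Q)
12 + sqrt(70 + 29)*C(-7) = 12 + sqrt(70 + 29)*(-32*I*sqrt(7)) = 12 + sqrt(99)*(-32*I*sqrt(7)) = 12 + (3*sqrt(11))*(-32*I*sqrt(7)) = 12 - 96*I*sqrt(77)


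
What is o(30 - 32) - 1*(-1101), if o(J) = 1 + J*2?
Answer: 1098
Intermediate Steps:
o(J) = 1 + 2*J
o(30 - 32) - 1*(-1101) = (1 + 2*(30 - 32)) - 1*(-1101) = (1 + 2*(-2)) + 1101 = (1 - 4) + 1101 = -3 + 1101 = 1098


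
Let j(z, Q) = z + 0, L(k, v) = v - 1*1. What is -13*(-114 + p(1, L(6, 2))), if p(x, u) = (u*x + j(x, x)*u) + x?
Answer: 1443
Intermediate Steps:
L(k, v) = -1 + v (L(k, v) = v - 1 = -1 + v)
j(z, Q) = z
p(x, u) = x + 2*u*x (p(x, u) = (u*x + x*u) + x = (u*x + u*x) + x = 2*u*x + x = x + 2*u*x)
-13*(-114 + p(1, L(6, 2))) = -13*(-114 + 1*(1 + 2*(-1 + 2))) = -13*(-114 + 1*(1 + 2*1)) = -13*(-114 + 1*(1 + 2)) = -13*(-114 + 1*3) = -13*(-114 + 3) = -13*(-111) = 1443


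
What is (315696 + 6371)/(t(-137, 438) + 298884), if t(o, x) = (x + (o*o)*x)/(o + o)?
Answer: 44123179/36836478 ≈ 1.1978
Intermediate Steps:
t(o, x) = (x + x*o²)/(2*o) (t(o, x) = (x + o²*x)/((2*o)) = (x + x*o²)*(1/(2*o)) = (x + x*o²)/(2*o))
(315696 + 6371)/(t(-137, 438) + 298884) = (315696 + 6371)/((½)*438*(1 + (-137)²)/(-137) + 298884) = 322067/((½)*438*(-1/137)*(1 + 18769) + 298884) = 322067/((½)*438*(-1/137)*18770 + 298884) = 322067/(-4110630/137 + 298884) = 322067/(36836478/137) = 322067*(137/36836478) = 44123179/36836478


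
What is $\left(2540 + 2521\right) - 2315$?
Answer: $2746$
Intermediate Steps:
$\left(2540 + 2521\right) - 2315 = 5061 - 2315 = 2746$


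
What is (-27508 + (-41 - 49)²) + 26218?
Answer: 6810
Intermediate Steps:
(-27508 + (-41 - 49)²) + 26218 = (-27508 + (-90)²) + 26218 = (-27508 + 8100) + 26218 = -19408 + 26218 = 6810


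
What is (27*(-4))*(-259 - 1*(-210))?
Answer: 5292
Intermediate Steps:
(27*(-4))*(-259 - 1*(-210)) = -108*(-259 + 210) = -108*(-49) = 5292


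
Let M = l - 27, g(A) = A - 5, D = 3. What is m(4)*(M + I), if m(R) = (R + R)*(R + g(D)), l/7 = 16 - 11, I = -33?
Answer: -400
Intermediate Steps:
g(A) = -5 + A
l = 35 (l = 7*(16 - 11) = 7*5 = 35)
m(R) = 2*R*(-2 + R) (m(R) = (R + R)*(R + (-5 + 3)) = (2*R)*(R - 2) = (2*R)*(-2 + R) = 2*R*(-2 + R))
M = 8 (M = 35 - 27 = 8)
m(4)*(M + I) = (2*4*(-2 + 4))*(8 - 33) = (2*4*2)*(-25) = 16*(-25) = -400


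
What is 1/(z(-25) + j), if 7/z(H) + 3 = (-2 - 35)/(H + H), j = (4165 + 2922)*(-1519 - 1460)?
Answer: -113/2385675899 ≈ -4.7366e-8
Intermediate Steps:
j = -21112173 (j = 7087*(-2979) = -21112173)
z(H) = 7/(-3 - 37/(2*H)) (z(H) = 7/(-3 + (-2 - 35)/(H + H)) = 7/(-3 - 37*1/(2*H)) = 7/(-3 - 37/(2*H)))
1/(z(-25) + j) = 1/(-14*(-25)/(37 + 6*(-25)) - 21112173) = 1/(-14*(-25)/(37 - 150) - 21112173) = 1/(-14*(-25)/(-113) - 21112173) = 1/(-14*(-25)*(-1/113) - 21112173) = 1/(-350/113 - 21112173) = 1/(-2385675899/113) = -113/2385675899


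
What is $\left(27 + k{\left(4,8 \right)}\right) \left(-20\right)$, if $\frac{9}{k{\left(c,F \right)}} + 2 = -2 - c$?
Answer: $- \frac{1035}{2} \approx -517.5$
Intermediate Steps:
$k{\left(c,F \right)} = \frac{9}{-4 - c}$ ($k{\left(c,F \right)} = \frac{9}{-2 - \left(2 + c\right)} = \frac{9}{-4 - c}$)
$\left(27 + k{\left(4,8 \right)}\right) \left(-20\right) = \left(27 - \frac{9}{4 + 4}\right) \left(-20\right) = \left(27 - \frac{9}{8}\right) \left(-20\right) = \frac{207}{8} \left(-20\right) = - \frac{1035}{2}$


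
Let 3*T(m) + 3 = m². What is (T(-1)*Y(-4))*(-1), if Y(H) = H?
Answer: -8/3 ≈ -2.6667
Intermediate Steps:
T(m) = -1 + m²/3
(T(-1)*Y(-4))*(-1) = ((-1 + (⅓)*(-1)²)*(-4))*(-1) = ((-1 + (⅓)*1)*(-4))*(-1) = ((-1 + ⅓)*(-4))*(-1) = -⅔*(-4)*(-1) = (8/3)*(-1) = -8/3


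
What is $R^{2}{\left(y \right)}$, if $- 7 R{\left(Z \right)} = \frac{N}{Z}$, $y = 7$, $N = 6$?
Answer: $\frac{36}{2401} \approx 0.014994$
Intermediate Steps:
$R{\left(Z \right)} = - \frac{6}{7 Z}$ ($R{\left(Z \right)} = - \frac{6 \frac{1}{Z}}{7} = - \frac{6}{7 Z}$)
$R^{2}{\left(y \right)} = \left(- \frac{6}{7 \cdot 7}\right)^{2} = \left(\left(- \frac{6}{7}\right) \frac{1}{7}\right)^{2} = \left(- \frac{6}{49}\right)^{2} = \frac{36}{2401}$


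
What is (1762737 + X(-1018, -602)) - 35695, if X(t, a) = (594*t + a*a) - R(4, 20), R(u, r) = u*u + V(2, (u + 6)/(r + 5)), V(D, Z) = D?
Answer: 1484736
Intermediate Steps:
R(u, r) = 2 + u² (R(u, r) = u*u + 2 = u² + 2 = 2 + u²)
X(t, a) = -18 + a² + 594*t (X(t, a) = (594*t + a*a) - (2 + 4²) = (594*t + a²) - (2 + 16) = (a² + 594*t) - 1*18 = (a² + 594*t) - 18 = -18 + a² + 594*t)
(1762737 + X(-1018, -602)) - 35695 = (1762737 + (-18 + (-602)² + 594*(-1018))) - 35695 = (1762737 + (-18 + 362404 - 604692)) - 35695 = (1762737 - 242306) - 35695 = 1520431 - 35695 = 1484736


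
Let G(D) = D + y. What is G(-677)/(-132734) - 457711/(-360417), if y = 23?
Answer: 30494762296/23919795039 ≈ 1.2749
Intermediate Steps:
G(D) = 23 + D (G(D) = D + 23 = 23 + D)
G(-677)/(-132734) - 457711/(-360417) = (23 - 677)/(-132734) - 457711/(-360417) = -654*(-1/132734) - 457711*(-1/360417) = 327/66367 + 457711/360417 = 30494762296/23919795039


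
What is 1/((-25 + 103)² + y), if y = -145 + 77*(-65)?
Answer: 1/934 ≈ 0.0010707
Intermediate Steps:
y = -5150 (y = -145 - 5005 = -5150)
1/((-25 + 103)² + y) = 1/((-25 + 103)² - 5150) = 1/(78² - 5150) = 1/(6084 - 5150) = 1/934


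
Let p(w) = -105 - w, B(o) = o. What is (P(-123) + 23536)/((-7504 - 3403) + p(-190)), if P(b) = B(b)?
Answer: -23413/10822 ≈ -2.1635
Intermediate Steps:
P(b) = b
(P(-123) + 23536)/((-7504 - 3403) + p(-190)) = (-123 + 23536)/((-7504 - 3403) + (-105 - 1*(-190))) = 23413/(-10907 + (-105 + 190)) = 23413/(-10907 + 85) = 23413/(-10822) = 23413*(-1/10822) = -23413/10822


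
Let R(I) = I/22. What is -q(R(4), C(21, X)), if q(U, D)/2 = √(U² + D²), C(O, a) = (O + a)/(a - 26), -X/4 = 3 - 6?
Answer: -√132553/77 ≈ -4.7283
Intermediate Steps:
X = 12 (X = -4*(3 - 6) = -4*(-3) = 12)
R(I) = I/22 (R(I) = I*(1/22) = I/22)
C(O, a) = (O + a)/(-26 + a)
q(U, D) = 2*√(D² + U²) (q(U, D) = 2*√(U² + D²) = 2*√(D² + U²))
-q(R(4), C(21, X)) = -2*√(((21 + 12)/(-26 + 12))² + ((1/22)*4)²) = -2*√((33/(-14))² + (2/11)²) = -2*√((-1/14*33)² + 4/121) = -2*√((-33/14)² + 4/121) = -2*√(1089/196 + 4/121) = -2*√(132553/23716) = -2*√132553/154 = -√132553/77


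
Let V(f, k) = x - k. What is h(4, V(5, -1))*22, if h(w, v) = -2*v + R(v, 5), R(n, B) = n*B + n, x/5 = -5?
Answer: -2112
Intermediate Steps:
x = -25 (x = 5*(-5) = -25)
R(n, B) = n + B*n (R(n, B) = B*n + n = n + B*n)
V(f, k) = -25 - k
h(w, v) = 4*v (h(w, v) = -2*v + v*(1 + 5) = -2*v + v*6 = -2*v + 6*v = 4*v)
h(4, V(5, -1))*22 = (4*(-25 - 1*(-1)))*22 = (4*(-25 + 1))*22 = (4*(-24))*22 = -96*22 = -2112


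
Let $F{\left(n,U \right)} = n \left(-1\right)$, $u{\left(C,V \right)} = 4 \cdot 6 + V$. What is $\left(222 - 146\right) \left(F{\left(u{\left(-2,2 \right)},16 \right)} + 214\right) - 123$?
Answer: $14165$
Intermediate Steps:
$u{\left(C,V \right)} = 24 + V$
$F{\left(n,U \right)} = - n$
$\left(222 - 146\right) \left(F{\left(u{\left(-2,2 \right)},16 \right)} + 214\right) - 123 = \left(222 - 146\right) \left(- (24 + 2) + 214\right) - 123 = 76 \left(\left(-1\right) 26 + 214\right) - 123 = 76 \left(-26 + 214\right) - 123 = 76 \cdot 188 - 123 = 14288 - 123 = 14165$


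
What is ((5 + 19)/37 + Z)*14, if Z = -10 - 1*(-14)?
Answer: 2408/37 ≈ 65.081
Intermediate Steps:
Z = 4 (Z = -10 + 14 = 4)
((5 + 19)/37 + Z)*14 = ((5 + 19)/37 + 4)*14 = (24*(1/37) + 4)*14 = (24/37 + 4)*14 = (172/37)*14 = 2408/37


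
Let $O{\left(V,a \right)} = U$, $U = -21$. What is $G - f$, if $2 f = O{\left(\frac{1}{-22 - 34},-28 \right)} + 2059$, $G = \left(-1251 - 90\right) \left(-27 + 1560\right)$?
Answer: $-2056772$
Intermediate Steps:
$O{\left(V,a \right)} = -21$
$G = -2055753$ ($G = \left(-1341\right) 1533 = -2055753$)
$f = 1019$ ($f = \frac{-21 + 2059}{2} = \frac{1}{2} \cdot 2038 = 1019$)
$G - f = -2055753 - 1019 = -2056772$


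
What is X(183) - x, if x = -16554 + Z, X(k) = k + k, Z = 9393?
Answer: 7527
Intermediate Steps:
X(k) = 2*k
x = -7161 (x = -16554 + 9393 = -7161)
X(183) - x = 2*183 - 1*(-7161) = 366 + 7161 = 7527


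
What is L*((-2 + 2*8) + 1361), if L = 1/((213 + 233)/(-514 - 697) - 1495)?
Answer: -1665125/1810891 ≈ -0.91951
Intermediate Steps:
L = -1211/1810891 (L = 1/(446/(-1211) - 1495) = 1/(446*(-1/1211) - 1495) = 1/(-446/1211 - 1495) = 1/(-1810891/1211) = -1211/1810891 ≈ -0.00066873)
L*((-2 + 2*8) + 1361) = -1211*((-2 + 2*8) + 1361)/1810891 = -1211*((-2 + 16) + 1361)/1810891 = -1211*(14 + 1361)/1810891 = -1211/1810891*1375 = -1665125/1810891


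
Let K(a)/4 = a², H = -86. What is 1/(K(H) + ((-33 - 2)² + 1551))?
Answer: 1/32360 ≈ 3.0902e-5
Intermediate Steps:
K(a) = 4*a²
1/(K(H) + ((-33 - 2)² + 1551)) = 1/(4*(-86)² + ((-33 - 2)² + 1551)) = 1/(4*7396 + ((-35)² + 1551)) = 1/(29584 + (1225 + 1551)) = 1/(29584 + 2776) = 1/32360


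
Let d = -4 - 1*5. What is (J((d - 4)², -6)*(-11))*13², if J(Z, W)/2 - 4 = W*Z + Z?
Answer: 3126838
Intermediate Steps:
d = -9 (d = -4 - 5 = -9)
J(Z, W) = 8 + 2*Z + 2*W*Z (J(Z, W) = 8 + 2*(W*Z + Z) = 8 + 2*(Z + W*Z) = 8 + (2*Z + 2*W*Z) = 8 + 2*Z + 2*W*Z)
(J((d - 4)², -6)*(-11))*13² = ((8 + 2*(-9 - 4)² + 2*(-6)*(-9 - 4)²)*(-11))*13² = ((8 + 2*(-13)² + 2*(-6)*(-13)²)*(-11))*169 = ((8 + 2*169 + 2*(-6)*169)*(-11))*169 = ((8 + 338 - 2028)*(-11))*169 = -1682*(-11)*169 = 18502*169 = 3126838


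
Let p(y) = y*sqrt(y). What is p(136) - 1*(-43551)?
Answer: 43551 + 272*sqrt(34) ≈ 45137.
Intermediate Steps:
p(y) = y**(3/2)
p(136) - 1*(-43551) = 136**(3/2) - 1*(-43551) = 272*sqrt(34) + 43551 = 43551 + 272*sqrt(34)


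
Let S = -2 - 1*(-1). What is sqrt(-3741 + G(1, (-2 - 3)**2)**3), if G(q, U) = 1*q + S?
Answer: I*sqrt(3741) ≈ 61.164*I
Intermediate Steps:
S = -1 (S = -2 + 1 = -1)
G(q, U) = -1 + q (G(q, U) = 1*q - 1 = q - 1 = -1 + q)
sqrt(-3741 + G(1, (-2 - 3)**2)**3) = sqrt(-3741 + (-1 + 1)**3) = sqrt(-3741 + 0**3) = sqrt(-3741 + 0) = sqrt(-3741) = I*sqrt(3741)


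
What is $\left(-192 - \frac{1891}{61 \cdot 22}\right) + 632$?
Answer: $\frac{9649}{22} \approx 438.59$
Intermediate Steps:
$\left(-192 - \frac{1891}{61 \cdot 22}\right) + 632 = \left(-192 - \frac{1891}{1342}\right) + 632 = \left(-192 - \frac{31}{22}\right) + 632 = - \frac{4255}{22} + 632 = \frac{9649}{22}$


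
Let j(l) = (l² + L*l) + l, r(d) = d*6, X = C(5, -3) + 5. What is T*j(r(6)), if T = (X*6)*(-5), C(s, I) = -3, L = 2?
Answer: -84240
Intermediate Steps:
X = 2 (X = -3 + 5 = 2)
r(d) = 6*d
j(l) = l² + 3*l (j(l) = (l² + 2*l) + l = l² + 3*l)
T = -60 (T = (2*6)*(-5) = 12*(-5) = -60)
T*j(r(6)) = -60*6*6*(3 + 6*6) = -2160*(3 + 36) = -2160*39 = -60*1404 = -84240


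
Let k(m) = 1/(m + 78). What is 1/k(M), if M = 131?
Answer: 209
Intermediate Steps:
k(m) = 1/(78 + m)
1/k(M) = 1/(1/(78 + 131)) = 1/(1/209) = 209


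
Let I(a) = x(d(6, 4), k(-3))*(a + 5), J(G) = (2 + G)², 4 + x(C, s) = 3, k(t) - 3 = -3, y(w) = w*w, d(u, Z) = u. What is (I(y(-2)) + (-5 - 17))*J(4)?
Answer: -1116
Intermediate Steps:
y(w) = w²
k(t) = 0 (k(t) = 3 - 3 = 0)
x(C, s) = -1 (x(C, s) = -4 + 3 = -1)
I(a) = -5 - a (I(a) = -(a + 5) = -(5 + a) = -5 - a)
(I(y(-2)) + (-5 - 17))*J(4) = ((-5 - 1*(-2)²) + (-5 - 17))*(2 + 4)² = ((-5 - 1*4) - 22)*6² = ((-5 - 4) - 22)*36 = (-9 - 22)*36 = -31*36 = -1116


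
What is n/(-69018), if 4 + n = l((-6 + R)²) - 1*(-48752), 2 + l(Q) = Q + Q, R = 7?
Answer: -24374/34509 ≈ -0.70631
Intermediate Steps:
l(Q) = -2 + 2*Q (l(Q) = -2 + (Q + Q) = -2 + 2*Q)
n = 48748 (n = -4 + ((-2 + 2*(-6 + 7)²) - 1*(-48752)) = -4 + ((-2 + 2*1²) + 48752) = -4 + ((-2 + 2*1) + 48752) = -4 + ((-2 + 2) + 48752) = -4 + (0 + 48752) = -4 + 48752 = 48748)
n/(-69018) = 48748/(-69018) = 48748*(-1/69018) = -24374/34509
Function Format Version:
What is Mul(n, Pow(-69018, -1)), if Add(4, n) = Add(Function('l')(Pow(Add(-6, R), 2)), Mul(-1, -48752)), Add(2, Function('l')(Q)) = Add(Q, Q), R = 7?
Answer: Rational(-24374, 34509) ≈ -0.70631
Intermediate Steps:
Function('l')(Q) = Add(-2, Mul(2, Q)) (Function('l')(Q) = Add(-2, Add(Q, Q)) = Add(-2, Mul(2, Q)))
n = 48748 (n = Add(-4, Add(Add(-2, Mul(2, Pow(Add(-6, 7), 2))), Mul(-1, -48752))) = Add(-4, Add(Add(-2, Mul(2, Pow(1, 2))), 48752)) = Add(-4, Add(Add(-2, Mul(2, 1)), 48752)) = Add(-4, Add(Add(-2, 2), 48752)) = Add(-4, Add(0, 48752)) = Add(-4, 48752) = 48748)
Mul(n, Pow(-69018, -1)) = Mul(48748, Pow(-69018, -1)) = Mul(48748, Rational(-1, 69018)) = Rational(-24374, 34509)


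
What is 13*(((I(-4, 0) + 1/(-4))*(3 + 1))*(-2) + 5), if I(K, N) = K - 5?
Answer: 1027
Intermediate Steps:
I(K, N) = -5 + K
13*(((I(-4, 0) + 1/(-4))*(3 + 1))*(-2) + 5) = 13*((((-5 - 4) + 1/(-4))*(3 + 1))*(-2) + 5) = 13*(((-9 - ¼)*4)*(-2) + 5) = 13*(-37/4*4*(-2) + 5) = 13*(-37*(-2) + 5) = 13*(74 + 5) = 13*79 = 1027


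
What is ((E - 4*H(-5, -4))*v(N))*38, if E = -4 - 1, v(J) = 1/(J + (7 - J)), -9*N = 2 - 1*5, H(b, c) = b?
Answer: 570/7 ≈ 81.429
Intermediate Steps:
N = ⅓ (N = -(2 - 1*5)/9 = -(2 - 5)/9 = -⅑*(-3) = ⅓ ≈ 0.33333)
v(J) = ⅐ (v(J) = 1/7 = ⅐)
E = -5
((E - 4*H(-5, -4))*v(N))*38 = ((-5 - 4*(-5))*(⅐))*38 = ((-5 + 20)*(⅐))*38 = (15*(⅐))*38 = (15/7)*38 = 570/7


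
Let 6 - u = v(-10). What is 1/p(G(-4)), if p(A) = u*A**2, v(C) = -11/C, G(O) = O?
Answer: 5/392 ≈ 0.012755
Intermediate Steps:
u = 49/10 (u = 6 - (-11)/(-10) = 6 - (-11)*(-1)/10 = 6 - 1*11/10 = 6 - 11/10 = 49/10 ≈ 4.9000)
p(A) = 49*A**2/10
1/p(G(-4)) = 1/((49/10)*(-4)**2) = 1/((49/10)*16) = 1/(392/5) = 5/392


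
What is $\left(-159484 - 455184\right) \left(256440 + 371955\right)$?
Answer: $-386254297860$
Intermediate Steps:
$\left(-159484 - 455184\right) \left(256440 + 371955\right) = \left(-614668\right) 628395 = -386254297860$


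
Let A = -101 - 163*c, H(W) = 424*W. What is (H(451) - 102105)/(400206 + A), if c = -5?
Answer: 89119/400920 ≈ 0.22229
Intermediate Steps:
A = 714 (A = -101 - 163*(-5) = -101 + 815 = 714)
(H(451) - 102105)/(400206 + A) = (424*451 - 102105)/(400206 + 714) = (191224 - 102105)/400920 = 89119*(1/400920) = 89119/400920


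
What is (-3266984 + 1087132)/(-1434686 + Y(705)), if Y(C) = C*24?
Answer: 1089926/708883 ≈ 1.5375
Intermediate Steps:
Y(C) = 24*C
(-3266984 + 1087132)/(-1434686 + Y(705)) = (-3266984 + 1087132)/(-1434686 + 24*705) = -2179852/(-1434686 + 16920) = -2179852/(-1417766) = -2179852*(-1/1417766) = 1089926/708883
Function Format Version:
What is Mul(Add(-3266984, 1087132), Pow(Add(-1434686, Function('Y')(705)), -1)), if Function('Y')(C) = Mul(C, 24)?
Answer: Rational(1089926, 708883) ≈ 1.5375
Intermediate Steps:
Function('Y')(C) = Mul(24, C)
Mul(Add(-3266984, 1087132), Pow(Add(-1434686, Function('Y')(705)), -1)) = Mul(Add(-3266984, 1087132), Pow(Add(-1434686, Mul(24, 705)), -1)) = Mul(-2179852, Pow(Add(-1434686, 16920), -1)) = Mul(-2179852, Pow(-1417766, -1)) = Mul(-2179852, Rational(-1, 1417766)) = Rational(1089926, 708883)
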